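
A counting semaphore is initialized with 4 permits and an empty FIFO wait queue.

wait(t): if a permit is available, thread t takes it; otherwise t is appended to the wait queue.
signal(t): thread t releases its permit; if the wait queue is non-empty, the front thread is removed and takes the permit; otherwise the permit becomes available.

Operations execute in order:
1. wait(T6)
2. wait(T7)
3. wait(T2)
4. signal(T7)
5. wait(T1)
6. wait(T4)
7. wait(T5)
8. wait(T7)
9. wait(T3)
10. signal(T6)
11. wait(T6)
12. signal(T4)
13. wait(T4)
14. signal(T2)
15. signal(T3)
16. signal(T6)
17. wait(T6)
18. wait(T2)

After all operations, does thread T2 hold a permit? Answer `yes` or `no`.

Answer: no

Derivation:
Step 1: wait(T6) -> count=3 queue=[] holders={T6}
Step 2: wait(T7) -> count=2 queue=[] holders={T6,T7}
Step 3: wait(T2) -> count=1 queue=[] holders={T2,T6,T7}
Step 4: signal(T7) -> count=2 queue=[] holders={T2,T6}
Step 5: wait(T1) -> count=1 queue=[] holders={T1,T2,T6}
Step 6: wait(T4) -> count=0 queue=[] holders={T1,T2,T4,T6}
Step 7: wait(T5) -> count=0 queue=[T5] holders={T1,T2,T4,T6}
Step 8: wait(T7) -> count=0 queue=[T5,T7] holders={T1,T2,T4,T6}
Step 9: wait(T3) -> count=0 queue=[T5,T7,T3] holders={T1,T2,T4,T6}
Step 10: signal(T6) -> count=0 queue=[T7,T3] holders={T1,T2,T4,T5}
Step 11: wait(T6) -> count=0 queue=[T7,T3,T6] holders={T1,T2,T4,T5}
Step 12: signal(T4) -> count=0 queue=[T3,T6] holders={T1,T2,T5,T7}
Step 13: wait(T4) -> count=0 queue=[T3,T6,T4] holders={T1,T2,T5,T7}
Step 14: signal(T2) -> count=0 queue=[T6,T4] holders={T1,T3,T5,T7}
Step 15: signal(T3) -> count=0 queue=[T4] holders={T1,T5,T6,T7}
Step 16: signal(T6) -> count=0 queue=[] holders={T1,T4,T5,T7}
Step 17: wait(T6) -> count=0 queue=[T6] holders={T1,T4,T5,T7}
Step 18: wait(T2) -> count=0 queue=[T6,T2] holders={T1,T4,T5,T7}
Final holders: {T1,T4,T5,T7} -> T2 not in holders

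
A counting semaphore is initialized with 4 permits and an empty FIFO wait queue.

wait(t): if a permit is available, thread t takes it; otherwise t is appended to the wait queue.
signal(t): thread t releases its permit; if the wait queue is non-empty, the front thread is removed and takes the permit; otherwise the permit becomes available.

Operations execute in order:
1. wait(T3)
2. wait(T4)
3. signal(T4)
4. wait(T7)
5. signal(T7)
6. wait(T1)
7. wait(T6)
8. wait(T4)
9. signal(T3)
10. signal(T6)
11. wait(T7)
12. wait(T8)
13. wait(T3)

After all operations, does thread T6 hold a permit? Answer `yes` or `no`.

Answer: no

Derivation:
Step 1: wait(T3) -> count=3 queue=[] holders={T3}
Step 2: wait(T4) -> count=2 queue=[] holders={T3,T4}
Step 3: signal(T4) -> count=3 queue=[] holders={T3}
Step 4: wait(T7) -> count=2 queue=[] holders={T3,T7}
Step 5: signal(T7) -> count=3 queue=[] holders={T3}
Step 6: wait(T1) -> count=2 queue=[] holders={T1,T3}
Step 7: wait(T6) -> count=1 queue=[] holders={T1,T3,T6}
Step 8: wait(T4) -> count=0 queue=[] holders={T1,T3,T4,T6}
Step 9: signal(T3) -> count=1 queue=[] holders={T1,T4,T6}
Step 10: signal(T6) -> count=2 queue=[] holders={T1,T4}
Step 11: wait(T7) -> count=1 queue=[] holders={T1,T4,T7}
Step 12: wait(T8) -> count=0 queue=[] holders={T1,T4,T7,T8}
Step 13: wait(T3) -> count=0 queue=[T3] holders={T1,T4,T7,T8}
Final holders: {T1,T4,T7,T8} -> T6 not in holders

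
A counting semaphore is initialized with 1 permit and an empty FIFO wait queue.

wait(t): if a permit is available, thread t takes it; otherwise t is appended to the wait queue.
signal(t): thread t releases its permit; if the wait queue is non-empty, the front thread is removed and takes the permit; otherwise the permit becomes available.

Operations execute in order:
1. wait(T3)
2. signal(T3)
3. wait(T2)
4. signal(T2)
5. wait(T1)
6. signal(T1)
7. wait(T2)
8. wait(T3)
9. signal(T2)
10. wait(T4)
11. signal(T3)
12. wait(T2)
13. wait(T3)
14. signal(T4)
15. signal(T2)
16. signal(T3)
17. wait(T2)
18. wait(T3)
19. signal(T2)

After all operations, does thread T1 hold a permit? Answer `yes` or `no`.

Answer: no

Derivation:
Step 1: wait(T3) -> count=0 queue=[] holders={T3}
Step 2: signal(T3) -> count=1 queue=[] holders={none}
Step 3: wait(T2) -> count=0 queue=[] holders={T2}
Step 4: signal(T2) -> count=1 queue=[] holders={none}
Step 5: wait(T1) -> count=0 queue=[] holders={T1}
Step 6: signal(T1) -> count=1 queue=[] holders={none}
Step 7: wait(T2) -> count=0 queue=[] holders={T2}
Step 8: wait(T3) -> count=0 queue=[T3] holders={T2}
Step 9: signal(T2) -> count=0 queue=[] holders={T3}
Step 10: wait(T4) -> count=0 queue=[T4] holders={T3}
Step 11: signal(T3) -> count=0 queue=[] holders={T4}
Step 12: wait(T2) -> count=0 queue=[T2] holders={T4}
Step 13: wait(T3) -> count=0 queue=[T2,T3] holders={T4}
Step 14: signal(T4) -> count=0 queue=[T3] holders={T2}
Step 15: signal(T2) -> count=0 queue=[] holders={T3}
Step 16: signal(T3) -> count=1 queue=[] holders={none}
Step 17: wait(T2) -> count=0 queue=[] holders={T2}
Step 18: wait(T3) -> count=0 queue=[T3] holders={T2}
Step 19: signal(T2) -> count=0 queue=[] holders={T3}
Final holders: {T3} -> T1 not in holders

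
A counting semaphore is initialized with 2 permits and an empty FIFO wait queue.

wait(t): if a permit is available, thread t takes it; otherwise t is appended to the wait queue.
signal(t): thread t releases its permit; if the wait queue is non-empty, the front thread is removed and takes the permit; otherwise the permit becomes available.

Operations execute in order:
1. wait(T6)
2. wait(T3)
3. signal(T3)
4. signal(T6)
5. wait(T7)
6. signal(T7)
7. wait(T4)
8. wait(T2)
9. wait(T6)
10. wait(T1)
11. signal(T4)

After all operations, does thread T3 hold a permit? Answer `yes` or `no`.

Step 1: wait(T6) -> count=1 queue=[] holders={T6}
Step 2: wait(T3) -> count=0 queue=[] holders={T3,T6}
Step 3: signal(T3) -> count=1 queue=[] holders={T6}
Step 4: signal(T6) -> count=2 queue=[] holders={none}
Step 5: wait(T7) -> count=1 queue=[] holders={T7}
Step 6: signal(T7) -> count=2 queue=[] holders={none}
Step 7: wait(T4) -> count=1 queue=[] holders={T4}
Step 8: wait(T2) -> count=0 queue=[] holders={T2,T4}
Step 9: wait(T6) -> count=0 queue=[T6] holders={T2,T4}
Step 10: wait(T1) -> count=0 queue=[T6,T1] holders={T2,T4}
Step 11: signal(T4) -> count=0 queue=[T1] holders={T2,T6}
Final holders: {T2,T6} -> T3 not in holders

Answer: no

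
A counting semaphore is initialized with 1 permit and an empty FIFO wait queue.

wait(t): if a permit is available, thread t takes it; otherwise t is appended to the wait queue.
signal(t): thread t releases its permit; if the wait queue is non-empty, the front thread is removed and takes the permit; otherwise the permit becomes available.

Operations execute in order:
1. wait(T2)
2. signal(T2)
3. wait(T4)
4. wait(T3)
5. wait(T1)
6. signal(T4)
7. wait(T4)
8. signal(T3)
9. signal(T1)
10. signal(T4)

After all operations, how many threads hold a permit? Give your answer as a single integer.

Step 1: wait(T2) -> count=0 queue=[] holders={T2}
Step 2: signal(T2) -> count=1 queue=[] holders={none}
Step 3: wait(T4) -> count=0 queue=[] holders={T4}
Step 4: wait(T3) -> count=0 queue=[T3] holders={T4}
Step 5: wait(T1) -> count=0 queue=[T3,T1] holders={T4}
Step 6: signal(T4) -> count=0 queue=[T1] holders={T3}
Step 7: wait(T4) -> count=0 queue=[T1,T4] holders={T3}
Step 8: signal(T3) -> count=0 queue=[T4] holders={T1}
Step 9: signal(T1) -> count=0 queue=[] holders={T4}
Step 10: signal(T4) -> count=1 queue=[] holders={none}
Final holders: {none} -> 0 thread(s)

Answer: 0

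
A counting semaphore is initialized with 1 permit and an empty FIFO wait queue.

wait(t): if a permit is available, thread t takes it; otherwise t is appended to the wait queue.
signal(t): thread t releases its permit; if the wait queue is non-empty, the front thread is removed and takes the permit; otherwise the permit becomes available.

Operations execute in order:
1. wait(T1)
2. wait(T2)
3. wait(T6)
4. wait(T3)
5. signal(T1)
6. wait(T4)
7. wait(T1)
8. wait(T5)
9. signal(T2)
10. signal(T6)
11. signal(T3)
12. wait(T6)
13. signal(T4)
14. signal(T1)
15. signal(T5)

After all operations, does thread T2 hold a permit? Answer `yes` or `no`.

Answer: no

Derivation:
Step 1: wait(T1) -> count=0 queue=[] holders={T1}
Step 2: wait(T2) -> count=0 queue=[T2] holders={T1}
Step 3: wait(T6) -> count=0 queue=[T2,T6] holders={T1}
Step 4: wait(T3) -> count=0 queue=[T2,T6,T3] holders={T1}
Step 5: signal(T1) -> count=0 queue=[T6,T3] holders={T2}
Step 6: wait(T4) -> count=0 queue=[T6,T3,T4] holders={T2}
Step 7: wait(T1) -> count=0 queue=[T6,T3,T4,T1] holders={T2}
Step 8: wait(T5) -> count=0 queue=[T6,T3,T4,T1,T5] holders={T2}
Step 9: signal(T2) -> count=0 queue=[T3,T4,T1,T5] holders={T6}
Step 10: signal(T6) -> count=0 queue=[T4,T1,T5] holders={T3}
Step 11: signal(T3) -> count=0 queue=[T1,T5] holders={T4}
Step 12: wait(T6) -> count=0 queue=[T1,T5,T6] holders={T4}
Step 13: signal(T4) -> count=0 queue=[T5,T6] holders={T1}
Step 14: signal(T1) -> count=0 queue=[T6] holders={T5}
Step 15: signal(T5) -> count=0 queue=[] holders={T6}
Final holders: {T6} -> T2 not in holders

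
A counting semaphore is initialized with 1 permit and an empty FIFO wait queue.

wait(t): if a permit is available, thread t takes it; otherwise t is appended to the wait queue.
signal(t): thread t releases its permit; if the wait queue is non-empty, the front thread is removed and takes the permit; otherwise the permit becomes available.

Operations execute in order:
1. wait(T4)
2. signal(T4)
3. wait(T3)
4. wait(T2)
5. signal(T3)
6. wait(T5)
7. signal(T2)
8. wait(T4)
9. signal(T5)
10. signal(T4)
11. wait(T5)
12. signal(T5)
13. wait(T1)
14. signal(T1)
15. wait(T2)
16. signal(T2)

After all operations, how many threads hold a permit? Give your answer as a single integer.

Answer: 0

Derivation:
Step 1: wait(T4) -> count=0 queue=[] holders={T4}
Step 2: signal(T4) -> count=1 queue=[] holders={none}
Step 3: wait(T3) -> count=0 queue=[] holders={T3}
Step 4: wait(T2) -> count=0 queue=[T2] holders={T3}
Step 5: signal(T3) -> count=0 queue=[] holders={T2}
Step 6: wait(T5) -> count=0 queue=[T5] holders={T2}
Step 7: signal(T2) -> count=0 queue=[] holders={T5}
Step 8: wait(T4) -> count=0 queue=[T4] holders={T5}
Step 9: signal(T5) -> count=0 queue=[] holders={T4}
Step 10: signal(T4) -> count=1 queue=[] holders={none}
Step 11: wait(T5) -> count=0 queue=[] holders={T5}
Step 12: signal(T5) -> count=1 queue=[] holders={none}
Step 13: wait(T1) -> count=0 queue=[] holders={T1}
Step 14: signal(T1) -> count=1 queue=[] holders={none}
Step 15: wait(T2) -> count=0 queue=[] holders={T2}
Step 16: signal(T2) -> count=1 queue=[] holders={none}
Final holders: {none} -> 0 thread(s)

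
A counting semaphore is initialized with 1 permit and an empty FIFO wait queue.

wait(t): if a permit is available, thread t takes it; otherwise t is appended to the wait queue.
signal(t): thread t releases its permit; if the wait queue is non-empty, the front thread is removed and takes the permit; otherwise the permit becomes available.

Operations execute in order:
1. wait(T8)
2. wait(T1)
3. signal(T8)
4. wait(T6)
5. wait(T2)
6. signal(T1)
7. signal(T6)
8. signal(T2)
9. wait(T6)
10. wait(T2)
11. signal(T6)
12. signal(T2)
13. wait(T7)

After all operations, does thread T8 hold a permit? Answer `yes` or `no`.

Step 1: wait(T8) -> count=0 queue=[] holders={T8}
Step 2: wait(T1) -> count=0 queue=[T1] holders={T8}
Step 3: signal(T8) -> count=0 queue=[] holders={T1}
Step 4: wait(T6) -> count=0 queue=[T6] holders={T1}
Step 5: wait(T2) -> count=0 queue=[T6,T2] holders={T1}
Step 6: signal(T1) -> count=0 queue=[T2] holders={T6}
Step 7: signal(T6) -> count=0 queue=[] holders={T2}
Step 8: signal(T2) -> count=1 queue=[] holders={none}
Step 9: wait(T6) -> count=0 queue=[] holders={T6}
Step 10: wait(T2) -> count=0 queue=[T2] holders={T6}
Step 11: signal(T6) -> count=0 queue=[] holders={T2}
Step 12: signal(T2) -> count=1 queue=[] holders={none}
Step 13: wait(T7) -> count=0 queue=[] holders={T7}
Final holders: {T7} -> T8 not in holders

Answer: no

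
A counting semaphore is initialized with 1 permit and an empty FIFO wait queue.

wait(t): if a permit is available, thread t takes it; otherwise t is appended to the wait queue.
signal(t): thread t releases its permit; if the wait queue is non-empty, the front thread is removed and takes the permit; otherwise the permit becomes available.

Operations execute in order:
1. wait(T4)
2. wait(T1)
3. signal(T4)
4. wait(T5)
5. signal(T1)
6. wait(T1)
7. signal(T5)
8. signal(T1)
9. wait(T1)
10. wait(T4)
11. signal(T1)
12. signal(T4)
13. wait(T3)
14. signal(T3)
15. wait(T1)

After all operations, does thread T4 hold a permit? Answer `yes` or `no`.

Answer: no

Derivation:
Step 1: wait(T4) -> count=0 queue=[] holders={T4}
Step 2: wait(T1) -> count=0 queue=[T1] holders={T4}
Step 3: signal(T4) -> count=0 queue=[] holders={T1}
Step 4: wait(T5) -> count=0 queue=[T5] holders={T1}
Step 5: signal(T1) -> count=0 queue=[] holders={T5}
Step 6: wait(T1) -> count=0 queue=[T1] holders={T5}
Step 7: signal(T5) -> count=0 queue=[] holders={T1}
Step 8: signal(T1) -> count=1 queue=[] holders={none}
Step 9: wait(T1) -> count=0 queue=[] holders={T1}
Step 10: wait(T4) -> count=0 queue=[T4] holders={T1}
Step 11: signal(T1) -> count=0 queue=[] holders={T4}
Step 12: signal(T4) -> count=1 queue=[] holders={none}
Step 13: wait(T3) -> count=0 queue=[] holders={T3}
Step 14: signal(T3) -> count=1 queue=[] holders={none}
Step 15: wait(T1) -> count=0 queue=[] holders={T1}
Final holders: {T1} -> T4 not in holders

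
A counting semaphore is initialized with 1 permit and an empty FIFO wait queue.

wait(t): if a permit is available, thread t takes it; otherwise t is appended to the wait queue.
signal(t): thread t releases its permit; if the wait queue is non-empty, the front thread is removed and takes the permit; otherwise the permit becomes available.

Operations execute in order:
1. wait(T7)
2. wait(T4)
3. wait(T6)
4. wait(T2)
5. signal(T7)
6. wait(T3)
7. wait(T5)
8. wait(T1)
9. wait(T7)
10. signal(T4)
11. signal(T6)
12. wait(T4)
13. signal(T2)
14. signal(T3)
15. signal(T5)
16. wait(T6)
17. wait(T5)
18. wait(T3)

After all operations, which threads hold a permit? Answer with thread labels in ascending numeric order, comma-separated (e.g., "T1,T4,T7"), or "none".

Answer: T1

Derivation:
Step 1: wait(T7) -> count=0 queue=[] holders={T7}
Step 2: wait(T4) -> count=0 queue=[T4] holders={T7}
Step 3: wait(T6) -> count=0 queue=[T4,T6] holders={T7}
Step 4: wait(T2) -> count=0 queue=[T4,T6,T2] holders={T7}
Step 5: signal(T7) -> count=0 queue=[T6,T2] holders={T4}
Step 6: wait(T3) -> count=0 queue=[T6,T2,T3] holders={T4}
Step 7: wait(T5) -> count=0 queue=[T6,T2,T3,T5] holders={T4}
Step 8: wait(T1) -> count=0 queue=[T6,T2,T3,T5,T1] holders={T4}
Step 9: wait(T7) -> count=0 queue=[T6,T2,T3,T5,T1,T7] holders={T4}
Step 10: signal(T4) -> count=0 queue=[T2,T3,T5,T1,T7] holders={T6}
Step 11: signal(T6) -> count=0 queue=[T3,T5,T1,T7] holders={T2}
Step 12: wait(T4) -> count=0 queue=[T3,T5,T1,T7,T4] holders={T2}
Step 13: signal(T2) -> count=0 queue=[T5,T1,T7,T4] holders={T3}
Step 14: signal(T3) -> count=0 queue=[T1,T7,T4] holders={T5}
Step 15: signal(T5) -> count=0 queue=[T7,T4] holders={T1}
Step 16: wait(T6) -> count=0 queue=[T7,T4,T6] holders={T1}
Step 17: wait(T5) -> count=0 queue=[T7,T4,T6,T5] holders={T1}
Step 18: wait(T3) -> count=0 queue=[T7,T4,T6,T5,T3] holders={T1}
Final holders: T1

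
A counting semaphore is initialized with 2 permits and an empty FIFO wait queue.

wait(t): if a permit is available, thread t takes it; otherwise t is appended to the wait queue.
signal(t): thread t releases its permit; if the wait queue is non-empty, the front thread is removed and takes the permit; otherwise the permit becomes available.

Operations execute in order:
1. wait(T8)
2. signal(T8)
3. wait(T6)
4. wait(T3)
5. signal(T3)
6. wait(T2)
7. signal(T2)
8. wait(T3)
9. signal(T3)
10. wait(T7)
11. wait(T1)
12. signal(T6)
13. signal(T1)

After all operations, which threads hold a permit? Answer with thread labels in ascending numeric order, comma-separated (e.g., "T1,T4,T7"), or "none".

Step 1: wait(T8) -> count=1 queue=[] holders={T8}
Step 2: signal(T8) -> count=2 queue=[] holders={none}
Step 3: wait(T6) -> count=1 queue=[] holders={T6}
Step 4: wait(T3) -> count=0 queue=[] holders={T3,T6}
Step 5: signal(T3) -> count=1 queue=[] holders={T6}
Step 6: wait(T2) -> count=0 queue=[] holders={T2,T6}
Step 7: signal(T2) -> count=1 queue=[] holders={T6}
Step 8: wait(T3) -> count=0 queue=[] holders={T3,T6}
Step 9: signal(T3) -> count=1 queue=[] holders={T6}
Step 10: wait(T7) -> count=0 queue=[] holders={T6,T7}
Step 11: wait(T1) -> count=0 queue=[T1] holders={T6,T7}
Step 12: signal(T6) -> count=0 queue=[] holders={T1,T7}
Step 13: signal(T1) -> count=1 queue=[] holders={T7}
Final holders: T7

Answer: T7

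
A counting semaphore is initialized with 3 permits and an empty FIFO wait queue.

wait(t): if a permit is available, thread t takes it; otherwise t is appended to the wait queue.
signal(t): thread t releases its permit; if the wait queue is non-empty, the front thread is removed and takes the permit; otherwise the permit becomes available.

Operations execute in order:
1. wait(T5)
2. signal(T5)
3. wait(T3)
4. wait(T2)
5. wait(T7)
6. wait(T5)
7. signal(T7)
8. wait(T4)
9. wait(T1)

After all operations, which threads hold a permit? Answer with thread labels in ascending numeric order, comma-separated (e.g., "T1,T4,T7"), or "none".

Answer: T2,T3,T5

Derivation:
Step 1: wait(T5) -> count=2 queue=[] holders={T5}
Step 2: signal(T5) -> count=3 queue=[] holders={none}
Step 3: wait(T3) -> count=2 queue=[] holders={T3}
Step 4: wait(T2) -> count=1 queue=[] holders={T2,T3}
Step 5: wait(T7) -> count=0 queue=[] holders={T2,T3,T7}
Step 6: wait(T5) -> count=0 queue=[T5] holders={T2,T3,T7}
Step 7: signal(T7) -> count=0 queue=[] holders={T2,T3,T5}
Step 8: wait(T4) -> count=0 queue=[T4] holders={T2,T3,T5}
Step 9: wait(T1) -> count=0 queue=[T4,T1] holders={T2,T3,T5}
Final holders: T2,T3,T5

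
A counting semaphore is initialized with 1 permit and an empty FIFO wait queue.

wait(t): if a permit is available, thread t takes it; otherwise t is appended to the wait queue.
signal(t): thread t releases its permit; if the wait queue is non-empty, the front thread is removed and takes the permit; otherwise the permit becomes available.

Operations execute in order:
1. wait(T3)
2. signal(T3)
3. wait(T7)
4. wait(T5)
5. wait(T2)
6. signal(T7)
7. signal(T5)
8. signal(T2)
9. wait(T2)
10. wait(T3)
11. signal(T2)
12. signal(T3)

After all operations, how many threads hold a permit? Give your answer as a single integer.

Step 1: wait(T3) -> count=0 queue=[] holders={T3}
Step 2: signal(T3) -> count=1 queue=[] holders={none}
Step 3: wait(T7) -> count=0 queue=[] holders={T7}
Step 4: wait(T5) -> count=0 queue=[T5] holders={T7}
Step 5: wait(T2) -> count=0 queue=[T5,T2] holders={T7}
Step 6: signal(T7) -> count=0 queue=[T2] holders={T5}
Step 7: signal(T5) -> count=0 queue=[] holders={T2}
Step 8: signal(T2) -> count=1 queue=[] holders={none}
Step 9: wait(T2) -> count=0 queue=[] holders={T2}
Step 10: wait(T3) -> count=0 queue=[T3] holders={T2}
Step 11: signal(T2) -> count=0 queue=[] holders={T3}
Step 12: signal(T3) -> count=1 queue=[] holders={none}
Final holders: {none} -> 0 thread(s)

Answer: 0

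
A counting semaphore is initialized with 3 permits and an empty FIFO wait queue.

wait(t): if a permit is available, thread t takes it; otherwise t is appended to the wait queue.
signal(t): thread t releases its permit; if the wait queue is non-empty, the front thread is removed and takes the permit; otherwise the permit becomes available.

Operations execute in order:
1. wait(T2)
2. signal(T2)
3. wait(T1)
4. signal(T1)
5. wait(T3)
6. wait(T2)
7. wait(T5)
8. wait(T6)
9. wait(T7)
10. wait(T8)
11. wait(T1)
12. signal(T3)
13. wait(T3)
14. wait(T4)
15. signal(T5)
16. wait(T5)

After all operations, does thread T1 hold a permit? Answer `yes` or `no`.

Answer: no

Derivation:
Step 1: wait(T2) -> count=2 queue=[] holders={T2}
Step 2: signal(T2) -> count=3 queue=[] holders={none}
Step 3: wait(T1) -> count=2 queue=[] holders={T1}
Step 4: signal(T1) -> count=3 queue=[] holders={none}
Step 5: wait(T3) -> count=2 queue=[] holders={T3}
Step 6: wait(T2) -> count=1 queue=[] holders={T2,T3}
Step 7: wait(T5) -> count=0 queue=[] holders={T2,T3,T5}
Step 8: wait(T6) -> count=0 queue=[T6] holders={T2,T3,T5}
Step 9: wait(T7) -> count=0 queue=[T6,T7] holders={T2,T3,T5}
Step 10: wait(T8) -> count=0 queue=[T6,T7,T8] holders={T2,T3,T5}
Step 11: wait(T1) -> count=0 queue=[T6,T7,T8,T1] holders={T2,T3,T5}
Step 12: signal(T3) -> count=0 queue=[T7,T8,T1] holders={T2,T5,T6}
Step 13: wait(T3) -> count=0 queue=[T7,T8,T1,T3] holders={T2,T5,T6}
Step 14: wait(T4) -> count=0 queue=[T7,T8,T1,T3,T4] holders={T2,T5,T6}
Step 15: signal(T5) -> count=0 queue=[T8,T1,T3,T4] holders={T2,T6,T7}
Step 16: wait(T5) -> count=0 queue=[T8,T1,T3,T4,T5] holders={T2,T6,T7}
Final holders: {T2,T6,T7} -> T1 not in holders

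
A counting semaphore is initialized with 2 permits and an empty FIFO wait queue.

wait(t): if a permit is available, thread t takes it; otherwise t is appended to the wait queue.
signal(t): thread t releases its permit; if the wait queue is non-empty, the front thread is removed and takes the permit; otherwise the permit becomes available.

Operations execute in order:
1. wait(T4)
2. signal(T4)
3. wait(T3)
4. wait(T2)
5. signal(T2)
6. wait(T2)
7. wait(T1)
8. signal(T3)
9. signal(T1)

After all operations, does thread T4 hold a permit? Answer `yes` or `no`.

Answer: no

Derivation:
Step 1: wait(T4) -> count=1 queue=[] holders={T4}
Step 2: signal(T4) -> count=2 queue=[] holders={none}
Step 3: wait(T3) -> count=1 queue=[] holders={T3}
Step 4: wait(T2) -> count=0 queue=[] holders={T2,T3}
Step 5: signal(T2) -> count=1 queue=[] holders={T3}
Step 6: wait(T2) -> count=0 queue=[] holders={T2,T3}
Step 7: wait(T1) -> count=0 queue=[T1] holders={T2,T3}
Step 8: signal(T3) -> count=0 queue=[] holders={T1,T2}
Step 9: signal(T1) -> count=1 queue=[] holders={T2}
Final holders: {T2} -> T4 not in holders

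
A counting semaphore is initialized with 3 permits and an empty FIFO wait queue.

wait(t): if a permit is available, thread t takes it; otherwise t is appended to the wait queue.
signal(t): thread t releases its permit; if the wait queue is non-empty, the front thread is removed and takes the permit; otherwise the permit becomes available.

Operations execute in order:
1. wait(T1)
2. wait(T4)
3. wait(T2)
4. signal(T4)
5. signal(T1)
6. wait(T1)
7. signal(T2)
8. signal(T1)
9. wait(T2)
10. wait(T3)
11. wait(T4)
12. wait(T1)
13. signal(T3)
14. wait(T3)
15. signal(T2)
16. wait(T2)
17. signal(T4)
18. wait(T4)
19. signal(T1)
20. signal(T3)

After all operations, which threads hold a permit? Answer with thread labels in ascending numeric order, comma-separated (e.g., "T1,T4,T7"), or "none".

Answer: T2,T4

Derivation:
Step 1: wait(T1) -> count=2 queue=[] holders={T1}
Step 2: wait(T4) -> count=1 queue=[] holders={T1,T4}
Step 3: wait(T2) -> count=0 queue=[] holders={T1,T2,T4}
Step 4: signal(T4) -> count=1 queue=[] holders={T1,T2}
Step 5: signal(T1) -> count=2 queue=[] holders={T2}
Step 6: wait(T1) -> count=1 queue=[] holders={T1,T2}
Step 7: signal(T2) -> count=2 queue=[] holders={T1}
Step 8: signal(T1) -> count=3 queue=[] holders={none}
Step 9: wait(T2) -> count=2 queue=[] holders={T2}
Step 10: wait(T3) -> count=1 queue=[] holders={T2,T3}
Step 11: wait(T4) -> count=0 queue=[] holders={T2,T3,T4}
Step 12: wait(T1) -> count=0 queue=[T1] holders={T2,T3,T4}
Step 13: signal(T3) -> count=0 queue=[] holders={T1,T2,T4}
Step 14: wait(T3) -> count=0 queue=[T3] holders={T1,T2,T4}
Step 15: signal(T2) -> count=0 queue=[] holders={T1,T3,T4}
Step 16: wait(T2) -> count=0 queue=[T2] holders={T1,T3,T4}
Step 17: signal(T4) -> count=0 queue=[] holders={T1,T2,T3}
Step 18: wait(T4) -> count=0 queue=[T4] holders={T1,T2,T3}
Step 19: signal(T1) -> count=0 queue=[] holders={T2,T3,T4}
Step 20: signal(T3) -> count=1 queue=[] holders={T2,T4}
Final holders: T2,T4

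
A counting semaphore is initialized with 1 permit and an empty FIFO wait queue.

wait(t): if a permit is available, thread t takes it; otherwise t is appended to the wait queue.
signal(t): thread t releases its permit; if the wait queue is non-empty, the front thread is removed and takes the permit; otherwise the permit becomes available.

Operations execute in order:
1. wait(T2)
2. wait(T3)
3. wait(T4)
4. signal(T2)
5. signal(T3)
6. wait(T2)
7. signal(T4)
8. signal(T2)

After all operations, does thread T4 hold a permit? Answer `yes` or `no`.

Answer: no

Derivation:
Step 1: wait(T2) -> count=0 queue=[] holders={T2}
Step 2: wait(T3) -> count=0 queue=[T3] holders={T2}
Step 3: wait(T4) -> count=0 queue=[T3,T4] holders={T2}
Step 4: signal(T2) -> count=0 queue=[T4] holders={T3}
Step 5: signal(T3) -> count=0 queue=[] holders={T4}
Step 6: wait(T2) -> count=0 queue=[T2] holders={T4}
Step 7: signal(T4) -> count=0 queue=[] holders={T2}
Step 8: signal(T2) -> count=1 queue=[] holders={none}
Final holders: {none} -> T4 not in holders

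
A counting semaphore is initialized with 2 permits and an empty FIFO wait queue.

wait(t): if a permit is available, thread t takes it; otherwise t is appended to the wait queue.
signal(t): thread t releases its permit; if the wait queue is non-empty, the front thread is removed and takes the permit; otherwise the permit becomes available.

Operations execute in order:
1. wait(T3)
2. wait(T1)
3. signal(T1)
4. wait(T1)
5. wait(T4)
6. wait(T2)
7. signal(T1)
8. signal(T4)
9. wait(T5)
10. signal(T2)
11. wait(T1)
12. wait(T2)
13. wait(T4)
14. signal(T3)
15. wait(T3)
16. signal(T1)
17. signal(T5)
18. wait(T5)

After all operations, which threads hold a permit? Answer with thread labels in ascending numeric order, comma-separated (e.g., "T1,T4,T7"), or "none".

Step 1: wait(T3) -> count=1 queue=[] holders={T3}
Step 2: wait(T1) -> count=0 queue=[] holders={T1,T3}
Step 3: signal(T1) -> count=1 queue=[] holders={T3}
Step 4: wait(T1) -> count=0 queue=[] holders={T1,T3}
Step 5: wait(T4) -> count=0 queue=[T4] holders={T1,T3}
Step 6: wait(T2) -> count=0 queue=[T4,T2] holders={T1,T3}
Step 7: signal(T1) -> count=0 queue=[T2] holders={T3,T4}
Step 8: signal(T4) -> count=0 queue=[] holders={T2,T3}
Step 9: wait(T5) -> count=0 queue=[T5] holders={T2,T3}
Step 10: signal(T2) -> count=0 queue=[] holders={T3,T5}
Step 11: wait(T1) -> count=0 queue=[T1] holders={T3,T5}
Step 12: wait(T2) -> count=0 queue=[T1,T2] holders={T3,T5}
Step 13: wait(T4) -> count=0 queue=[T1,T2,T4] holders={T3,T5}
Step 14: signal(T3) -> count=0 queue=[T2,T4] holders={T1,T5}
Step 15: wait(T3) -> count=0 queue=[T2,T4,T3] holders={T1,T5}
Step 16: signal(T1) -> count=0 queue=[T4,T3] holders={T2,T5}
Step 17: signal(T5) -> count=0 queue=[T3] holders={T2,T4}
Step 18: wait(T5) -> count=0 queue=[T3,T5] holders={T2,T4}
Final holders: T2,T4

Answer: T2,T4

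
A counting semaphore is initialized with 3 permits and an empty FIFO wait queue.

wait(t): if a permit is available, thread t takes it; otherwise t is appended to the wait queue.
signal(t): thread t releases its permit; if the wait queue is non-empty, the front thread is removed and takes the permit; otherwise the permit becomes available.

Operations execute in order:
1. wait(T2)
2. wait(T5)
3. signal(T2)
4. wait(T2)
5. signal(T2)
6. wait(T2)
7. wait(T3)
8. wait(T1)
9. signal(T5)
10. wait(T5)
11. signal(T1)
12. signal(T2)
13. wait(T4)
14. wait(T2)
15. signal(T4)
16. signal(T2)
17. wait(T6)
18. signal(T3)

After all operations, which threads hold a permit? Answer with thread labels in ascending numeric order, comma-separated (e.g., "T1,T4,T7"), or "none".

Answer: T5,T6

Derivation:
Step 1: wait(T2) -> count=2 queue=[] holders={T2}
Step 2: wait(T5) -> count=1 queue=[] holders={T2,T5}
Step 3: signal(T2) -> count=2 queue=[] holders={T5}
Step 4: wait(T2) -> count=1 queue=[] holders={T2,T5}
Step 5: signal(T2) -> count=2 queue=[] holders={T5}
Step 6: wait(T2) -> count=1 queue=[] holders={T2,T5}
Step 7: wait(T3) -> count=0 queue=[] holders={T2,T3,T5}
Step 8: wait(T1) -> count=0 queue=[T1] holders={T2,T3,T5}
Step 9: signal(T5) -> count=0 queue=[] holders={T1,T2,T3}
Step 10: wait(T5) -> count=0 queue=[T5] holders={T1,T2,T3}
Step 11: signal(T1) -> count=0 queue=[] holders={T2,T3,T5}
Step 12: signal(T2) -> count=1 queue=[] holders={T3,T5}
Step 13: wait(T4) -> count=0 queue=[] holders={T3,T4,T5}
Step 14: wait(T2) -> count=0 queue=[T2] holders={T3,T4,T5}
Step 15: signal(T4) -> count=0 queue=[] holders={T2,T3,T5}
Step 16: signal(T2) -> count=1 queue=[] holders={T3,T5}
Step 17: wait(T6) -> count=0 queue=[] holders={T3,T5,T6}
Step 18: signal(T3) -> count=1 queue=[] holders={T5,T6}
Final holders: T5,T6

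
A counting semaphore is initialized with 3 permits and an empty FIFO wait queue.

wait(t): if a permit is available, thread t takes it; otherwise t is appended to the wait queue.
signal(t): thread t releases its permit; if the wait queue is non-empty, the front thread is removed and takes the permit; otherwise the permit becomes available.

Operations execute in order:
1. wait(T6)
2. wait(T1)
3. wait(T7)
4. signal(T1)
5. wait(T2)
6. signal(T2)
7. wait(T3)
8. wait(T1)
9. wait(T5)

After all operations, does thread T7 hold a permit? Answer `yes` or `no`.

Answer: yes

Derivation:
Step 1: wait(T6) -> count=2 queue=[] holders={T6}
Step 2: wait(T1) -> count=1 queue=[] holders={T1,T6}
Step 3: wait(T7) -> count=0 queue=[] holders={T1,T6,T7}
Step 4: signal(T1) -> count=1 queue=[] holders={T6,T7}
Step 5: wait(T2) -> count=0 queue=[] holders={T2,T6,T7}
Step 6: signal(T2) -> count=1 queue=[] holders={T6,T7}
Step 7: wait(T3) -> count=0 queue=[] holders={T3,T6,T7}
Step 8: wait(T1) -> count=0 queue=[T1] holders={T3,T6,T7}
Step 9: wait(T5) -> count=0 queue=[T1,T5] holders={T3,T6,T7}
Final holders: {T3,T6,T7} -> T7 in holders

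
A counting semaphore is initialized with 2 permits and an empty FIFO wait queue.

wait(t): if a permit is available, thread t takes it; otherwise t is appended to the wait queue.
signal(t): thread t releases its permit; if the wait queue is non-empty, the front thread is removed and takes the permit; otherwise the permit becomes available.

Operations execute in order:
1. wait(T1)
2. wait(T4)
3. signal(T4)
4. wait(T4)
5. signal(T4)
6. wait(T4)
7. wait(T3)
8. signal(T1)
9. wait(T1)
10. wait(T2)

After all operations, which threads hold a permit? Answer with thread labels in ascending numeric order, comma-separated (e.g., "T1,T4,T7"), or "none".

Answer: T3,T4

Derivation:
Step 1: wait(T1) -> count=1 queue=[] holders={T1}
Step 2: wait(T4) -> count=0 queue=[] holders={T1,T4}
Step 3: signal(T4) -> count=1 queue=[] holders={T1}
Step 4: wait(T4) -> count=0 queue=[] holders={T1,T4}
Step 5: signal(T4) -> count=1 queue=[] holders={T1}
Step 6: wait(T4) -> count=0 queue=[] holders={T1,T4}
Step 7: wait(T3) -> count=0 queue=[T3] holders={T1,T4}
Step 8: signal(T1) -> count=0 queue=[] holders={T3,T4}
Step 9: wait(T1) -> count=0 queue=[T1] holders={T3,T4}
Step 10: wait(T2) -> count=0 queue=[T1,T2] holders={T3,T4}
Final holders: T3,T4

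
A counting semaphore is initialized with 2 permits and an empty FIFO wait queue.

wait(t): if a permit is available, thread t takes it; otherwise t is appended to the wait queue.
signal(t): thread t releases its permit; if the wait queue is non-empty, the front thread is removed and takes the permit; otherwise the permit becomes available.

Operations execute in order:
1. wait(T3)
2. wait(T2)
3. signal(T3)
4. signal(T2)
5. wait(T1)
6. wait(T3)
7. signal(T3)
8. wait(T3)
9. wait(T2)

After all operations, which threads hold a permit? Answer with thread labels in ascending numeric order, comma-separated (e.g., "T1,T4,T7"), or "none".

Step 1: wait(T3) -> count=1 queue=[] holders={T3}
Step 2: wait(T2) -> count=0 queue=[] holders={T2,T3}
Step 3: signal(T3) -> count=1 queue=[] holders={T2}
Step 4: signal(T2) -> count=2 queue=[] holders={none}
Step 5: wait(T1) -> count=1 queue=[] holders={T1}
Step 6: wait(T3) -> count=0 queue=[] holders={T1,T3}
Step 7: signal(T3) -> count=1 queue=[] holders={T1}
Step 8: wait(T3) -> count=0 queue=[] holders={T1,T3}
Step 9: wait(T2) -> count=0 queue=[T2] holders={T1,T3}
Final holders: T1,T3

Answer: T1,T3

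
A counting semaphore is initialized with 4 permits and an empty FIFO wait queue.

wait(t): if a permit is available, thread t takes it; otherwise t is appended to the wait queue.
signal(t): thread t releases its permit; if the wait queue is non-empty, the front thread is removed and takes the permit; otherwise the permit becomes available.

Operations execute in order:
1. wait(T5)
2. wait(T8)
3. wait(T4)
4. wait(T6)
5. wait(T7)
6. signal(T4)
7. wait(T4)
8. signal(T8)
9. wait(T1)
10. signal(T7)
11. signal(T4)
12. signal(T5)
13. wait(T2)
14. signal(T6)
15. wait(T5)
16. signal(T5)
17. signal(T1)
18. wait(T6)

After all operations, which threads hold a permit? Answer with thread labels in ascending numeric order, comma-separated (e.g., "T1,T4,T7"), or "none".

Answer: T2,T6

Derivation:
Step 1: wait(T5) -> count=3 queue=[] holders={T5}
Step 2: wait(T8) -> count=2 queue=[] holders={T5,T8}
Step 3: wait(T4) -> count=1 queue=[] holders={T4,T5,T8}
Step 4: wait(T6) -> count=0 queue=[] holders={T4,T5,T6,T8}
Step 5: wait(T7) -> count=0 queue=[T7] holders={T4,T5,T6,T8}
Step 6: signal(T4) -> count=0 queue=[] holders={T5,T6,T7,T8}
Step 7: wait(T4) -> count=0 queue=[T4] holders={T5,T6,T7,T8}
Step 8: signal(T8) -> count=0 queue=[] holders={T4,T5,T6,T7}
Step 9: wait(T1) -> count=0 queue=[T1] holders={T4,T5,T6,T7}
Step 10: signal(T7) -> count=0 queue=[] holders={T1,T4,T5,T6}
Step 11: signal(T4) -> count=1 queue=[] holders={T1,T5,T6}
Step 12: signal(T5) -> count=2 queue=[] holders={T1,T6}
Step 13: wait(T2) -> count=1 queue=[] holders={T1,T2,T6}
Step 14: signal(T6) -> count=2 queue=[] holders={T1,T2}
Step 15: wait(T5) -> count=1 queue=[] holders={T1,T2,T5}
Step 16: signal(T5) -> count=2 queue=[] holders={T1,T2}
Step 17: signal(T1) -> count=3 queue=[] holders={T2}
Step 18: wait(T6) -> count=2 queue=[] holders={T2,T6}
Final holders: T2,T6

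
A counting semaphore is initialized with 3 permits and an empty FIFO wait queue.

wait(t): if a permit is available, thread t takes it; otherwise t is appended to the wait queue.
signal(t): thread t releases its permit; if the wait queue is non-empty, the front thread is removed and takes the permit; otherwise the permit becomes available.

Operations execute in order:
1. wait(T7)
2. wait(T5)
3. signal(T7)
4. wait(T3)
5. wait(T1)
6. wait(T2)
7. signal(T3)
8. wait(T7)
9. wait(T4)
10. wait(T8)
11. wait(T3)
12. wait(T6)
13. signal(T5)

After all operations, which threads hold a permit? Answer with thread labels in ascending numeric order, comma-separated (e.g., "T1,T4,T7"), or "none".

Answer: T1,T2,T7

Derivation:
Step 1: wait(T7) -> count=2 queue=[] holders={T7}
Step 2: wait(T5) -> count=1 queue=[] holders={T5,T7}
Step 3: signal(T7) -> count=2 queue=[] holders={T5}
Step 4: wait(T3) -> count=1 queue=[] holders={T3,T5}
Step 5: wait(T1) -> count=0 queue=[] holders={T1,T3,T5}
Step 6: wait(T2) -> count=0 queue=[T2] holders={T1,T3,T5}
Step 7: signal(T3) -> count=0 queue=[] holders={T1,T2,T5}
Step 8: wait(T7) -> count=0 queue=[T7] holders={T1,T2,T5}
Step 9: wait(T4) -> count=0 queue=[T7,T4] holders={T1,T2,T5}
Step 10: wait(T8) -> count=0 queue=[T7,T4,T8] holders={T1,T2,T5}
Step 11: wait(T3) -> count=0 queue=[T7,T4,T8,T3] holders={T1,T2,T5}
Step 12: wait(T6) -> count=0 queue=[T7,T4,T8,T3,T6] holders={T1,T2,T5}
Step 13: signal(T5) -> count=0 queue=[T4,T8,T3,T6] holders={T1,T2,T7}
Final holders: T1,T2,T7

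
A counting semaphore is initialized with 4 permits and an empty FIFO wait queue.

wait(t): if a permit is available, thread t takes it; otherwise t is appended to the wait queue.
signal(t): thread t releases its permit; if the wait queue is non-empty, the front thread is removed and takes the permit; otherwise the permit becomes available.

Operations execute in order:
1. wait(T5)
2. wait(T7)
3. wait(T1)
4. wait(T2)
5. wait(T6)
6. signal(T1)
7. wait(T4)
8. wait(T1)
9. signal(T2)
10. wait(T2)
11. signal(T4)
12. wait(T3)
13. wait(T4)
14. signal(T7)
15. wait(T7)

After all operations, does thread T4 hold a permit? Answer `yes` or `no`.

Answer: no

Derivation:
Step 1: wait(T5) -> count=3 queue=[] holders={T5}
Step 2: wait(T7) -> count=2 queue=[] holders={T5,T7}
Step 3: wait(T1) -> count=1 queue=[] holders={T1,T5,T7}
Step 4: wait(T2) -> count=0 queue=[] holders={T1,T2,T5,T7}
Step 5: wait(T6) -> count=0 queue=[T6] holders={T1,T2,T5,T7}
Step 6: signal(T1) -> count=0 queue=[] holders={T2,T5,T6,T7}
Step 7: wait(T4) -> count=0 queue=[T4] holders={T2,T5,T6,T7}
Step 8: wait(T1) -> count=0 queue=[T4,T1] holders={T2,T5,T6,T7}
Step 9: signal(T2) -> count=0 queue=[T1] holders={T4,T5,T6,T7}
Step 10: wait(T2) -> count=0 queue=[T1,T2] holders={T4,T5,T6,T7}
Step 11: signal(T4) -> count=0 queue=[T2] holders={T1,T5,T6,T7}
Step 12: wait(T3) -> count=0 queue=[T2,T3] holders={T1,T5,T6,T7}
Step 13: wait(T4) -> count=0 queue=[T2,T3,T4] holders={T1,T5,T6,T7}
Step 14: signal(T7) -> count=0 queue=[T3,T4] holders={T1,T2,T5,T6}
Step 15: wait(T7) -> count=0 queue=[T3,T4,T7] holders={T1,T2,T5,T6}
Final holders: {T1,T2,T5,T6} -> T4 not in holders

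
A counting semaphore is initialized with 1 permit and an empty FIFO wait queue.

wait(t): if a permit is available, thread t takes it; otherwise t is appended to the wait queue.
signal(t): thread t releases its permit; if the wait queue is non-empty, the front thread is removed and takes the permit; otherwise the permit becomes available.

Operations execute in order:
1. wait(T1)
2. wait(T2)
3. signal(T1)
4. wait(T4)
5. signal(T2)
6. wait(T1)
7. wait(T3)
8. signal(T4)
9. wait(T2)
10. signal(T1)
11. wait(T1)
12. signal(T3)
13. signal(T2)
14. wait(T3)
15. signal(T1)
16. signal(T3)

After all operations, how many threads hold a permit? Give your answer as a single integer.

Answer: 0

Derivation:
Step 1: wait(T1) -> count=0 queue=[] holders={T1}
Step 2: wait(T2) -> count=0 queue=[T2] holders={T1}
Step 3: signal(T1) -> count=0 queue=[] holders={T2}
Step 4: wait(T4) -> count=0 queue=[T4] holders={T2}
Step 5: signal(T2) -> count=0 queue=[] holders={T4}
Step 6: wait(T1) -> count=0 queue=[T1] holders={T4}
Step 7: wait(T3) -> count=0 queue=[T1,T3] holders={T4}
Step 8: signal(T4) -> count=0 queue=[T3] holders={T1}
Step 9: wait(T2) -> count=0 queue=[T3,T2] holders={T1}
Step 10: signal(T1) -> count=0 queue=[T2] holders={T3}
Step 11: wait(T1) -> count=0 queue=[T2,T1] holders={T3}
Step 12: signal(T3) -> count=0 queue=[T1] holders={T2}
Step 13: signal(T2) -> count=0 queue=[] holders={T1}
Step 14: wait(T3) -> count=0 queue=[T3] holders={T1}
Step 15: signal(T1) -> count=0 queue=[] holders={T3}
Step 16: signal(T3) -> count=1 queue=[] holders={none}
Final holders: {none} -> 0 thread(s)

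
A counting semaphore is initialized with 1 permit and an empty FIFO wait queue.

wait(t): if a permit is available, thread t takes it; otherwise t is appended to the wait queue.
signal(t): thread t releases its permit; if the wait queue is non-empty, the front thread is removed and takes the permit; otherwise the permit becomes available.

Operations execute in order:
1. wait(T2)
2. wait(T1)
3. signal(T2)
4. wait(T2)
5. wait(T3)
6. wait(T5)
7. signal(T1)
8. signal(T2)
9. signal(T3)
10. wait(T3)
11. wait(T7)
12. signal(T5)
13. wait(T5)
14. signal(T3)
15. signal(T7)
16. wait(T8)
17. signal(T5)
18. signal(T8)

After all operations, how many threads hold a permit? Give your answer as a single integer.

Step 1: wait(T2) -> count=0 queue=[] holders={T2}
Step 2: wait(T1) -> count=0 queue=[T1] holders={T2}
Step 3: signal(T2) -> count=0 queue=[] holders={T1}
Step 4: wait(T2) -> count=0 queue=[T2] holders={T1}
Step 5: wait(T3) -> count=0 queue=[T2,T3] holders={T1}
Step 6: wait(T5) -> count=0 queue=[T2,T3,T5] holders={T1}
Step 7: signal(T1) -> count=0 queue=[T3,T5] holders={T2}
Step 8: signal(T2) -> count=0 queue=[T5] holders={T3}
Step 9: signal(T3) -> count=0 queue=[] holders={T5}
Step 10: wait(T3) -> count=0 queue=[T3] holders={T5}
Step 11: wait(T7) -> count=0 queue=[T3,T7] holders={T5}
Step 12: signal(T5) -> count=0 queue=[T7] holders={T3}
Step 13: wait(T5) -> count=0 queue=[T7,T5] holders={T3}
Step 14: signal(T3) -> count=0 queue=[T5] holders={T7}
Step 15: signal(T7) -> count=0 queue=[] holders={T5}
Step 16: wait(T8) -> count=0 queue=[T8] holders={T5}
Step 17: signal(T5) -> count=0 queue=[] holders={T8}
Step 18: signal(T8) -> count=1 queue=[] holders={none}
Final holders: {none} -> 0 thread(s)

Answer: 0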